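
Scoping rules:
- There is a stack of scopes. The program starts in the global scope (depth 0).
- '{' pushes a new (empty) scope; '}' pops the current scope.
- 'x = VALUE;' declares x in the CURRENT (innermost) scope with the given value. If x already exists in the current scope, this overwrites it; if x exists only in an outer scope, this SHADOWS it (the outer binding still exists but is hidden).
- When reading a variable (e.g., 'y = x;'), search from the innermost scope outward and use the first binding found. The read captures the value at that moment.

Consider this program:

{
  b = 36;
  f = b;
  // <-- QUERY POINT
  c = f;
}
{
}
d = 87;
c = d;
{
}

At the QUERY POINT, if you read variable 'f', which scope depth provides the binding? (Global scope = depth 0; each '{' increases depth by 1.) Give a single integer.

Step 1: enter scope (depth=1)
Step 2: declare b=36 at depth 1
Step 3: declare f=(read b)=36 at depth 1
Visible at query point: b=36 f=36

Answer: 1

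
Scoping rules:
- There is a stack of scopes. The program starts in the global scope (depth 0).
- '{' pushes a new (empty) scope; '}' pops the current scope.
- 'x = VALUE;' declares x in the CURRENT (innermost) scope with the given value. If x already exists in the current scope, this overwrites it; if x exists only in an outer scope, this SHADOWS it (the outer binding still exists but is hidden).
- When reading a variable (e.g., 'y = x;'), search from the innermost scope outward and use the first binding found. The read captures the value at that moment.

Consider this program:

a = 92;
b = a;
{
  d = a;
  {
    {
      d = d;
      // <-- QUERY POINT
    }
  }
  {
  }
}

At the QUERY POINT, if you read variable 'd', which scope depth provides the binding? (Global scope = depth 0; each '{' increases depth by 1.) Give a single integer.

Answer: 3

Derivation:
Step 1: declare a=92 at depth 0
Step 2: declare b=(read a)=92 at depth 0
Step 3: enter scope (depth=1)
Step 4: declare d=(read a)=92 at depth 1
Step 5: enter scope (depth=2)
Step 6: enter scope (depth=3)
Step 7: declare d=(read d)=92 at depth 3
Visible at query point: a=92 b=92 d=92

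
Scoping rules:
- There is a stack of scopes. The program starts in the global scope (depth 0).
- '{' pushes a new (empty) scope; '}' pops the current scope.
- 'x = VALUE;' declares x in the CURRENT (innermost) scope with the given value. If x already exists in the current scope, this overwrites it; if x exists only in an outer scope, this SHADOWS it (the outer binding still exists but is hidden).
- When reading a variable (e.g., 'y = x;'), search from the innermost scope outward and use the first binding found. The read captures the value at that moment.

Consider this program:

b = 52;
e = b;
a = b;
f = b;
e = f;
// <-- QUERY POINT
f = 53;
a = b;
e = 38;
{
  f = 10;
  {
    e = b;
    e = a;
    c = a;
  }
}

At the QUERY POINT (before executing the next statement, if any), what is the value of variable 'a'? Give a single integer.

Step 1: declare b=52 at depth 0
Step 2: declare e=(read b)=52 at depth 0
Step 3: declare a=(read b)=52 at depth 0
Step 4: declare f=(read b)=52 at depth 0
Step 5: declare e=(read f)=52 at depth 0
Visible at query point: a=52 b=52 e=52 f=52

Answer: 52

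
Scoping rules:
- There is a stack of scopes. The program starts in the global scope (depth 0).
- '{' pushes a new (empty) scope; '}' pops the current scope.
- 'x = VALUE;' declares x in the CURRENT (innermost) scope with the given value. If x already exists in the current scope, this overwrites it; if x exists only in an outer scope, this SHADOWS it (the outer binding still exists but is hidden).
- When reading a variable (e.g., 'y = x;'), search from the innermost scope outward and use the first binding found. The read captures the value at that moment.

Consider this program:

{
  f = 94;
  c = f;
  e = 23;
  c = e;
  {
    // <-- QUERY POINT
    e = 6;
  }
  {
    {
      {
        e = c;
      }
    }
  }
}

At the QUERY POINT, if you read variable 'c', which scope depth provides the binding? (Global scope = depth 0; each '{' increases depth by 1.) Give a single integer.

Answer: 1

Derivation:
Step 1: enter scope (depth=1)
Step 2: declare f=94 at depth 1
Step 3: declare c=(read f)=94 at depth 1
Step 4: declare e=23 at depth 1
Step 5: declare c=(read e)=23 at depth 1
Step 6: enter scope (depth=2)
Visible at query point: c=23 e=23 f=94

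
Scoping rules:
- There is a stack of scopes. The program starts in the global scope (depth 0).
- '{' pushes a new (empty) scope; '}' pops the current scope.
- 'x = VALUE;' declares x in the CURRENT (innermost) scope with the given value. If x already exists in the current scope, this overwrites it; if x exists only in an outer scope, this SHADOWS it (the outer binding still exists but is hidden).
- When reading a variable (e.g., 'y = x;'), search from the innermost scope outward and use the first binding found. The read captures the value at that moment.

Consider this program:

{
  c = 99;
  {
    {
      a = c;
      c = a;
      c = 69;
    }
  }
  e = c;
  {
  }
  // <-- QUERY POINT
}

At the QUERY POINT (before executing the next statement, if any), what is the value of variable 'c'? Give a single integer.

Step 1: enter scope (depth=1)
Step 2: declare c=99 at depth 1
Step 3: enter scope (depth=2)
Step 4: enter scope (depth=3)
Step 5: declare a=(read c)=99 at depth 3
Step 6: declare c=(read a)=99 at depth 3
Step 7: declare c=69 at depth 3
Step 8: exit scope (depth=2)
Step 9: exit scope (depth=1)
Step 10: declare e=(read c)=99 at depth 1
Step 11: enter scope (depth=2)
Step 12: exit scope (depth=1)
Visible at query point: c=99 e=99

Answer: 99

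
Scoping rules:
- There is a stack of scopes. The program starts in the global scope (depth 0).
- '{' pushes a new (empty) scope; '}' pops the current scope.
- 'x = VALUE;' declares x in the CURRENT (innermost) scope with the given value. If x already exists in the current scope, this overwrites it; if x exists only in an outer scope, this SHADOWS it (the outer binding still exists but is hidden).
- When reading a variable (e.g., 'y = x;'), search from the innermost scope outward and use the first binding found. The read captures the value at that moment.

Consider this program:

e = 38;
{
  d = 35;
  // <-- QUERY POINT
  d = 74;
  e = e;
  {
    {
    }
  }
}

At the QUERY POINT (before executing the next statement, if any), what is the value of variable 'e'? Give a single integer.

Answer: 38

Derivation:
Step 1: declare e=38 at depth 0
Step 2: enter scope (depth=1)
Step 3: declare d=35 at depth 1
Visible at query point: d=35 e=38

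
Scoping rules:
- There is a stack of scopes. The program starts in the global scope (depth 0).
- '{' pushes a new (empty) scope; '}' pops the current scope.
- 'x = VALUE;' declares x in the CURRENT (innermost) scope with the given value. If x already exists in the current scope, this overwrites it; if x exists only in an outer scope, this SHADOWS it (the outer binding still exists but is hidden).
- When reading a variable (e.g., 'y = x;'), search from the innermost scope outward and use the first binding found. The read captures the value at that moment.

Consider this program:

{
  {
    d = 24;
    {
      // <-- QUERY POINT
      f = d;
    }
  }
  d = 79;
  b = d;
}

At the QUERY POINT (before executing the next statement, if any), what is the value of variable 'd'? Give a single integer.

Step 1: enter scope (depth=1)
Step 2: enter scope (depth=2)
Step 3: declare d=24 at depth 2
Step 4: enter scope (depth=3)
Visible at query point: d=24

Answer: 24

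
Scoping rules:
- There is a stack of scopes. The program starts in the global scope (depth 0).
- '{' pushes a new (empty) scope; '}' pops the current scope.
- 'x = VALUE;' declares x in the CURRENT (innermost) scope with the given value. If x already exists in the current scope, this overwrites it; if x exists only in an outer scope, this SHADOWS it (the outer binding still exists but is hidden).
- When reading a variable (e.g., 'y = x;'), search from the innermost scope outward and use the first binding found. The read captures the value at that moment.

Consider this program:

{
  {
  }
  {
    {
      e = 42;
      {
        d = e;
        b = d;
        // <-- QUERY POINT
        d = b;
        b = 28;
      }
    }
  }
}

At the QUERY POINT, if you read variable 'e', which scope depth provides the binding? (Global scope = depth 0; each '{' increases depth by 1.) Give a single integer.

Answer: 3

Derivation:
Step 1: enter scope (depth=1)
Step 2: enter scope (depth=2)
Step 3: exit scope (depth=1)
Step 4: enter scope (depth=2)
Step 5: enter scope (depth=3)
Step 6: declare e=42 at depth 3
Step 7: enter scope (depth=4)
Step 8: declare d=(read e)=42 at depth 4
Step 9: declare b=(read d)=42 at depth 4
Visible at query point: b=42 d=42 e=42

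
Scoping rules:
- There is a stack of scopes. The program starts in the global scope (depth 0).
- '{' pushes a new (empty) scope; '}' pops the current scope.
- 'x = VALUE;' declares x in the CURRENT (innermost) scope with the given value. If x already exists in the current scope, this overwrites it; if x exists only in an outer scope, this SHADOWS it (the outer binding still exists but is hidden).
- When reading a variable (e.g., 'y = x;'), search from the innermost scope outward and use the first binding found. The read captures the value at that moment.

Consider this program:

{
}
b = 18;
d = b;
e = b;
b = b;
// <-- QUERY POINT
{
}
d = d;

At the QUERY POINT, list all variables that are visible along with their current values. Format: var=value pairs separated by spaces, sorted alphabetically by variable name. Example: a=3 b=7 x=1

Step 1: enter scope (depth=1)
Step 2: exit scope (depth=0)
Step 3: declare b=18 at depth 0
Step 4: declare d=(read b)=18 at depth 0
Step 5: declare e=(read b)=18 at depth 0
Step 6: declare b=(read b)=18 at depth 0
Visible at query point: b=18 d=18 e=18

Answer: b=18 d=18 e=18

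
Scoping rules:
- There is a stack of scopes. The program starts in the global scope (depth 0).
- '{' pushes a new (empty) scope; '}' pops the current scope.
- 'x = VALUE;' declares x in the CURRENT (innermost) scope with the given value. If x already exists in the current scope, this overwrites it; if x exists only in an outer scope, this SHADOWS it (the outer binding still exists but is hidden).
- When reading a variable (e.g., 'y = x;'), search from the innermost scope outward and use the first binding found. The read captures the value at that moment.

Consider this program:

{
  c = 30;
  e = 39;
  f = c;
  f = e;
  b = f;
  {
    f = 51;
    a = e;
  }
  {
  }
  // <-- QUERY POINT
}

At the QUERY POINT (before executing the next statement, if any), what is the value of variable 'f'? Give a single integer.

Step 1: enter scope (depth=1)
Step 2: declare c=30 at depth 1
Step 3: declare e=39 at depth 1
Step 4: declare f=(read c)=30 at depth 1
Step 5: declare f=(read e)=39 at depth 1
Step 6: declare b=(read f)=39 at depth 1
Step 7: enter scope (depth=2)
Step 8: declare f=51 at depth 2
Step 9: declare a=(read e)=39 at depth 2
Step 10: exit scope (depth=1)
Step 11: enter scope (depth=2)
Step 12: exit scope (depth=1)
Visible at query point: b=39 c=30 e=39 f=39

Answer: 39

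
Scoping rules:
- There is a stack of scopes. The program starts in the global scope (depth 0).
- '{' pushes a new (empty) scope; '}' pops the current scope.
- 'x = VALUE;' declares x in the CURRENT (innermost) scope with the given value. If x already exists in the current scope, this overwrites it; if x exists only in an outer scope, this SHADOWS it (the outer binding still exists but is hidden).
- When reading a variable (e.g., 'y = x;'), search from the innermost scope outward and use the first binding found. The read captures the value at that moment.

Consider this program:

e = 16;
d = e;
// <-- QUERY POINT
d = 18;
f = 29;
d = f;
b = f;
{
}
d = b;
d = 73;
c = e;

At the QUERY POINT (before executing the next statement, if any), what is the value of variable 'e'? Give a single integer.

Step 1: declare e=16 at depth 0
Step 2: declare d=(read e)=16 at depth 0
Visible at query point: d=16 e=16

Answer: 16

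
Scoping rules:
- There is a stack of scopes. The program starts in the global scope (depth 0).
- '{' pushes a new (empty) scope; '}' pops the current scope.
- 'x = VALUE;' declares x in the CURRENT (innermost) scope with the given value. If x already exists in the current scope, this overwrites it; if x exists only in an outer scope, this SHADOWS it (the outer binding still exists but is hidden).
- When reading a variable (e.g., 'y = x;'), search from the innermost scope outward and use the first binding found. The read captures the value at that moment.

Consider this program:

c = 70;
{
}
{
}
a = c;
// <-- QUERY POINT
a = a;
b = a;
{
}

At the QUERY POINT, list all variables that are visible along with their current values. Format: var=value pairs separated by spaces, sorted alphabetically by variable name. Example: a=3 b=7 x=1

Step 1: declare c=70 at depth 0
Step 2: enter scope (depth=1)
Step 3: exit scope (depth=0)
Step 4: enter scope (depth=1)
Step 5: exit scope (depth=0)
Step 6: declare a=(read c)=70 at depth 0
Visible at query point: a=70 c=70

Answer: a=70 c=70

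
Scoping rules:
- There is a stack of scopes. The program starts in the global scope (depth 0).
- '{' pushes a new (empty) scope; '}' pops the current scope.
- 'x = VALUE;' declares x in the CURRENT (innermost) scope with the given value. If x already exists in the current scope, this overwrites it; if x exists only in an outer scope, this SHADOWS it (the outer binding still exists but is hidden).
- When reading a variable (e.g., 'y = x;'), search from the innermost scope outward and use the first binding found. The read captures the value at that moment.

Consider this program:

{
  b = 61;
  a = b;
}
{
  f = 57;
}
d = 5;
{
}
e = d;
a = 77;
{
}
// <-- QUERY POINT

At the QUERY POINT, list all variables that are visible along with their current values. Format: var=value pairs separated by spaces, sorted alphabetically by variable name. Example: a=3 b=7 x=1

Answer: a=77 d=5 e=5

Derivation:
Step 1: enter scope (depth=1)
Step 2: declare b=61 at depth 1
Step 3: declare a=(read b)=61 at depth 1
Step 4: exit scope (depth=0)
Step 5: enter scope (depth=1)
Step 6: declare f=57 at depth 1
Step 7: exit scope (depth=0)
Step 8: declare d=5 at depth 0
Step 9: enter scope (depth=1)
Step 10: exit scope (depth=0)
Step 11: declare e=(read d)=5 at depth 0
Step 12: declare a=77 at depth 0
Step 13: enter scope (depth=1)
Step 14: exit scope (depth=0)
Visible at query point: a=77 d=5 e=5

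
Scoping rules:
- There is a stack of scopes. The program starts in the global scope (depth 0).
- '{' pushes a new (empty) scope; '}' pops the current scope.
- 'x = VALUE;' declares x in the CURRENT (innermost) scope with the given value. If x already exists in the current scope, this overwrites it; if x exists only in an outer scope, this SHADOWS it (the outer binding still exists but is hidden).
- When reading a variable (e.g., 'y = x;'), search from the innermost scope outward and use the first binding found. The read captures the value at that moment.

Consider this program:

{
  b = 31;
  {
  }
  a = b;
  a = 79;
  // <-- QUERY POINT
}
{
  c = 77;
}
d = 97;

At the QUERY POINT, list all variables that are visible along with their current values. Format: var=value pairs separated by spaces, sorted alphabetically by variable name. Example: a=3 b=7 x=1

Answer: a=79 b=31

Derivation:
Step 1: enter scope (depth=1)
Step 2: declare b=31 at depth 1
Step 3: enter scope (depth=2)
Step 4: exit scope (depth=1)
Step 5: declare a=(read b)=31 at depth 1
Step 6: declare a=79 at depth 1
Visible at query point: a=79 b=31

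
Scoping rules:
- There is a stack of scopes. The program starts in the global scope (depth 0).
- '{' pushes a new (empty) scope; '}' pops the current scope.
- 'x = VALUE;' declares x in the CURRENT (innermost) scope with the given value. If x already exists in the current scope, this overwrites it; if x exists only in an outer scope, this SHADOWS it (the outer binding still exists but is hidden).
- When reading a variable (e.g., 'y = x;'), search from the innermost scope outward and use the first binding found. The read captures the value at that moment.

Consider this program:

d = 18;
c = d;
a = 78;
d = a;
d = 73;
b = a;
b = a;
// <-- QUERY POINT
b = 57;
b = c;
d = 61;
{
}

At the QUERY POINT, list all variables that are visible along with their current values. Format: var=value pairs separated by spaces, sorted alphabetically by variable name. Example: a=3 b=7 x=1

Step 1: declare d=18 at depth 0
Step 2: declare c=(read d)=18 at depth 0
Step 3: declare a=78 at depth 0
Step 4: declare d=(read a)=78 at depth 0
Step 5: declare d=73 at depth 0
Step 6: declare b=(read a)=78 at depth 0
Step 7: declare b=(read a)=78 at depth 0
Visible at query point: a=78 b=78 c=18 d=73

Answer: a=78 b=78 c=18 d=73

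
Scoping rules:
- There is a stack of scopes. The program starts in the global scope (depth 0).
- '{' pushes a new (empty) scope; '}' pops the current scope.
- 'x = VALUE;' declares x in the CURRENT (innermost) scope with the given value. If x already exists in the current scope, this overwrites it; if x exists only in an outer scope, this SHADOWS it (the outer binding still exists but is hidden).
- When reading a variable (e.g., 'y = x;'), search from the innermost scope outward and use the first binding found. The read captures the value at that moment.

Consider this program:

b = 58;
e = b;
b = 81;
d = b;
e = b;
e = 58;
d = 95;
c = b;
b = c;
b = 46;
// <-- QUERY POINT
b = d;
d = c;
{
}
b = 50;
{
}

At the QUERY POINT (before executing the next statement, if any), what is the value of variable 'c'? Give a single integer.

Step 1: declare b=58 at depth 0
Step 2: declare e=(read b)=58 at depth 0
Step 3: declare b=81 at depth 0
Step 4: declare d=(read b)=81 at depth 0
Step 5: declare e=(read b)=81 at depth 0
Step 6: declare e=58 at depth 0
Step 7: declare d=95 at depth 0
Step 8: declare c=(read b)=81 at depth 0
Step 9: declare b=(read c)=81 at depth 0
Step 10: declare b=46 at depth 0
Visible at query point: b=46 c=81 d=95 e=58

Answer: 81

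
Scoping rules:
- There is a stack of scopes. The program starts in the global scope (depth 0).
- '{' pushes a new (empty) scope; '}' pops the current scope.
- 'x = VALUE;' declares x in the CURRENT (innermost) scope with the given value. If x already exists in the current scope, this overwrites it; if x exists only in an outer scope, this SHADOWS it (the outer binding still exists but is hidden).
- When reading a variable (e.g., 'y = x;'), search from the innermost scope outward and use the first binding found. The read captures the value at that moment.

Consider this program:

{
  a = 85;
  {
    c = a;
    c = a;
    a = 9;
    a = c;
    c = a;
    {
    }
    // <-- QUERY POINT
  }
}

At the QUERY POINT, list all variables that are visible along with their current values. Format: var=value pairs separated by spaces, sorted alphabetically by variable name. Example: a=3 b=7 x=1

Answer: a=85 c=85

Derivation:
Step 1: enter scope (depth=1)
Step 2: declare a=85 at depth 1
Step 3: enter scope (depth=2)
Step 4: declare c=(read a)=85 at depth 2
Step 5: declare c=(read a)=85 at depth 2
Step 6: declare a=9 at depth 2
Step 7: declare a=(read c)=85 at depth 2
Step 8: declare c=(read a)=85 at depth 2
Step 9: enter scope (depth=3)
Step 10: exit scope (depth=2)
Visible at query point: a=85 c=85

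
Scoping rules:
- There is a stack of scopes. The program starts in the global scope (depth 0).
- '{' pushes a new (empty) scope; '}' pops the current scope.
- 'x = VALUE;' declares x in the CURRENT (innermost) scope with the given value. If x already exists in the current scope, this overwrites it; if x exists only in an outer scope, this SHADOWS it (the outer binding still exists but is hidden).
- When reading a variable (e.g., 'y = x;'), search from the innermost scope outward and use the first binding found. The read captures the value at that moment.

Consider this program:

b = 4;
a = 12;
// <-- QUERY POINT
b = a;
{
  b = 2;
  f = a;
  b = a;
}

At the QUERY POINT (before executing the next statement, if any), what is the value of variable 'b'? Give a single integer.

Step 1: declare b=4 at depth 0
Step 2: declare a=12 at depth 0
Visible at query point: a=12 b=4

Answer: 4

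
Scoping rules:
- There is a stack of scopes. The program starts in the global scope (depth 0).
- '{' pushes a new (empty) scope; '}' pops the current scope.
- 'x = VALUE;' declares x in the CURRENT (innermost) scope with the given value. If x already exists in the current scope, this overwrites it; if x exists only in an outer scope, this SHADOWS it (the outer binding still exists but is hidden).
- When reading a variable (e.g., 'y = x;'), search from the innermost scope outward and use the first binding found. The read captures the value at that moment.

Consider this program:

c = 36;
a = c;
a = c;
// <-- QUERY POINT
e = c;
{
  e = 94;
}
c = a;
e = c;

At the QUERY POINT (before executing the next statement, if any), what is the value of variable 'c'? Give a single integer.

Step 1: declare c=36 at depth 0
Step 2: declare a=(read c)=36 at depth 0
Step 3: declare a=(read c)=36 at depth 0
Visible at query point: a=36 c=36

Answer: 36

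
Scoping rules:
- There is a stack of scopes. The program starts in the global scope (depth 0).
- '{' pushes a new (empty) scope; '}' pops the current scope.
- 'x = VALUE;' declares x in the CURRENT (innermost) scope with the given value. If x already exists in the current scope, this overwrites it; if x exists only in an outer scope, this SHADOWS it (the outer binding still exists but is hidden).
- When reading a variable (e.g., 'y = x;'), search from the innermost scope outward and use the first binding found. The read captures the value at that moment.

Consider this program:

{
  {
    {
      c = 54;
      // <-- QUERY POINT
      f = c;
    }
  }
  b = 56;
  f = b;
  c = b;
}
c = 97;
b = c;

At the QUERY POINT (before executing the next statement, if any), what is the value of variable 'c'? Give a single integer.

Step 1: enter scope (depth=1)
Step 2: enter scope (depth=2)
Step 3: enter scope (depth=3)
Step 4: declare c=54 at depth 3
Visible at query point: c=54

Answer: 54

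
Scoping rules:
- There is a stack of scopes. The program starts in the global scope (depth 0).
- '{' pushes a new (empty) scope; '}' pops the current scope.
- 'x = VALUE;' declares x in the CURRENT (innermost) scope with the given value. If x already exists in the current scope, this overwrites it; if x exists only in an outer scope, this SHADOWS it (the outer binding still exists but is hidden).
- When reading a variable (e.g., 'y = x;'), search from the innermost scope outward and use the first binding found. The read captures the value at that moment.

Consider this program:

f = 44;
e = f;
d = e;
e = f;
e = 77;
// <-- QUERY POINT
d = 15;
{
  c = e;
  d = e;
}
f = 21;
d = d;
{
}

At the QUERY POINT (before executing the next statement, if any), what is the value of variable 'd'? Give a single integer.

Step 1: declare f=44 at depth 0
Step 2: declare e=(read f)=44 at depth 0
Step 3: declare d=(read e)=44 at depth 0
Step 4: declare e=(read f)=44 at depth 0
Step 5: declare e=77 at depth 0
Visible at query point: d=44 e=77 f=44

Answer: 44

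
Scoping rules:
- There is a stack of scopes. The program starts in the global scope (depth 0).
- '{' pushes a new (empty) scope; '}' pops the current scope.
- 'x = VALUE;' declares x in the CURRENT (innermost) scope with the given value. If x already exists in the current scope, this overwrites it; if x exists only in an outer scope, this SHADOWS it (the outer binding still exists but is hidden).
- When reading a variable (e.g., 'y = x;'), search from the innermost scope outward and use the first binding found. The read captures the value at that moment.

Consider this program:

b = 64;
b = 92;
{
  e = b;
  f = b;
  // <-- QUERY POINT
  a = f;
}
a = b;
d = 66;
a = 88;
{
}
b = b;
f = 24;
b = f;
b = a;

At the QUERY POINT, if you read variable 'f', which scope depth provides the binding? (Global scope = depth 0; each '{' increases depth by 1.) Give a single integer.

Step 1: declare b=64 at depth 0
Step 2: declare b=92 at depth 0
Step 3: enter scope (depth=1)
Step 4: declare e=(read b)=92 at depth 1
Step 5: declare f=(read b)=92 at depth 1
Visible at query point: b=92 e=92 f=92

Answer: 1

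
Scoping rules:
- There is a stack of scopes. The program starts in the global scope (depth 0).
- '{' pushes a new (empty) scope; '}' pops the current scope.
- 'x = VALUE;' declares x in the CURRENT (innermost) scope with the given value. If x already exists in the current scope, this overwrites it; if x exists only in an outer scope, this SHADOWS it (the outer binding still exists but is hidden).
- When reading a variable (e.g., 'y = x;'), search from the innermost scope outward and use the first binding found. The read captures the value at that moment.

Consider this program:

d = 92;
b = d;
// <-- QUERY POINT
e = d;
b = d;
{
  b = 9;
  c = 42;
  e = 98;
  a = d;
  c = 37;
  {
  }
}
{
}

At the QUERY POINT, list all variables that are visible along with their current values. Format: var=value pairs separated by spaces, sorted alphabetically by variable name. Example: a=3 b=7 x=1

Answer: b=92 d=92

Derivation:
Step 1: declare d=92 at depth 0
Step 2: declare b=(read d)=92 at depth 0
Visible at query point: b=92 d=92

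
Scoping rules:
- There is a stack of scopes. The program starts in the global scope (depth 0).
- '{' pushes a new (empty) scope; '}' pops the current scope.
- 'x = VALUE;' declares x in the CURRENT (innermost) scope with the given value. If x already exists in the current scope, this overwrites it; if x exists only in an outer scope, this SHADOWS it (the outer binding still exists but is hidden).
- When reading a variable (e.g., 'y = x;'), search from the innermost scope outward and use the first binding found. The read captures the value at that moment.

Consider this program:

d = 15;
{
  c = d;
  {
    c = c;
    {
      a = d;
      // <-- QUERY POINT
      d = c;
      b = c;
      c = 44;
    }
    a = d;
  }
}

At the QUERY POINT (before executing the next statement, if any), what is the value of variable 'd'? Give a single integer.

Answer: 15

Derivation:
Step 1: declare d=15 at depth 0
Step 2: enter scope (depth=1)
Step 3: declare c=(read d)=15 at depth 1
Step 4: enter scope (depth=2)
Step 5: declare c=(read c)=15 at depth 2
Step 6: enter scope (depth=3)
Step 7: declare a=(read d)=15 at depth 3
Visible at query point: a=15 c=15 d=15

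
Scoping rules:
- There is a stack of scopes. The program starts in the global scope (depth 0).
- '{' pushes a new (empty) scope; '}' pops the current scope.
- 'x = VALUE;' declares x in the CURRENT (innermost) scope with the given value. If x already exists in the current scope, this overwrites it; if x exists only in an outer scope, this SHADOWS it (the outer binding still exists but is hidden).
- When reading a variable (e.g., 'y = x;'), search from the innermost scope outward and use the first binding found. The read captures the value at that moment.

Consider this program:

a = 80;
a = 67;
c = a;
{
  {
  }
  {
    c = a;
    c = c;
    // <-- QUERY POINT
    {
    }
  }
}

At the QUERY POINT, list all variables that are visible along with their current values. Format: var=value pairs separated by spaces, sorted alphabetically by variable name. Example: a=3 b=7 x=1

Answer: a=67 c=67

Derivation:
Step 1: declare a=80 at depth 0
Step 2: declare a=67 at depth 0
Step 3: declare c=(read a)=67 at depth 0
Step 4: enter scope (depth=1)
Step 5: enter scope (depth=2)
Step 6: exit scope (depth=1)
Step 7: enter scope (depth=2)
Step 8: declare c=(read a)=67 at depth 2
Step 9: declare c=(read c)=67 at depth 2
Visible at query point: a=67 c=67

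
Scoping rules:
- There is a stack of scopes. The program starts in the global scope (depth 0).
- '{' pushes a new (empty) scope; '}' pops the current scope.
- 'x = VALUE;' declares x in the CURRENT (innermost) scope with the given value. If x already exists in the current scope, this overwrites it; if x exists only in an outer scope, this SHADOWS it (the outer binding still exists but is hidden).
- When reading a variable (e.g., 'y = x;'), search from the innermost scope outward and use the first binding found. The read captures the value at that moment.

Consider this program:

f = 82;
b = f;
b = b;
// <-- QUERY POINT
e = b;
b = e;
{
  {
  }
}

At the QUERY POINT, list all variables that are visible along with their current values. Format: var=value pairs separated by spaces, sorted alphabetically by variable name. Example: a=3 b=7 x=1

Step 1: declare f=82 at depth 0
Step 2: declare b=(read f)=82 at depth 0
Step 3: declare b=(read b)=82 at depth 0
Visible at query point: b=82 f=82

Answer: b=82 f=82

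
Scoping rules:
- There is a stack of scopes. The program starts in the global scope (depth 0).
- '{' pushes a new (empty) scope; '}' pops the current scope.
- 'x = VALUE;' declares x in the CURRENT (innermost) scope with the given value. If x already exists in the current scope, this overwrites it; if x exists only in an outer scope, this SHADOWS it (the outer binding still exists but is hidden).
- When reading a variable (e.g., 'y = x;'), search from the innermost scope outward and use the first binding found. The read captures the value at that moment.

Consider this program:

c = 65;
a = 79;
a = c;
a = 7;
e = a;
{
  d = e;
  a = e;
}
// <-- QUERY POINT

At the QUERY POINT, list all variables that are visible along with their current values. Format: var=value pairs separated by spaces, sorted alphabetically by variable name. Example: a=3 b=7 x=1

Answer: a=7 c=65 e=7

Derivation:
Step 1: declare c=65 at depth 0
Step 2: declare a=79 at depth 0
Step 3: declare a=(read c)=65 at depth 0
Step 4: declare a=7 at depth 0
Step 5: declare e=(read a)=7 at depth 0
Step 6: enter scope (depth=1)
Step 7: declare d=(read e)=7 at depth 1
Step 8: declare a=(read e)=7 at depth 1
Step 9: exit scope (depth=0)
Visible at query point: a=7 c=65 e=7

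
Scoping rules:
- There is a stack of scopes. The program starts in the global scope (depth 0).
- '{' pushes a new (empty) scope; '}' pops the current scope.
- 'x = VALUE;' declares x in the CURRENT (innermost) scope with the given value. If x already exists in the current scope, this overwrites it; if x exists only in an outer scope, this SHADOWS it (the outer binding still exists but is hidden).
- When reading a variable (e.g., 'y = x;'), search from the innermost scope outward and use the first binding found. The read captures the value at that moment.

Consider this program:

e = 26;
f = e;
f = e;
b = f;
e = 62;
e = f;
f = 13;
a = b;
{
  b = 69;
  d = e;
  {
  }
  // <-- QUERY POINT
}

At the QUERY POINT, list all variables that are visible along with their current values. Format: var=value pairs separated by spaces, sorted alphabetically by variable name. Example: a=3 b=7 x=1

Answer: a=26 b=69 d=26 e=26 f=13

Derivation:
Step 1: declare e=26 at depth 0
Step 2: declare f=(read e)=26 at depth 0
Step 3: declare f=(read e)=26 at depth 0
Step 4: declare b=(read f)=26 at depth 0
Step 5: declare e=62 at depth 0
Step 6: declare e=(read f)=26 at depth 0
Step 7: declare f=13 at depth 0
Step 8: declare a=(read b)=26 at depth 0
Step 9: enter scope (depth=1)
Step 10: declare b=69 at depth 1
Step 11: declare d=(read e)=26 at depth 1
Step 12: enter scope (depth=2)
Step 13: exit scope (depth=1)
Visible at query point: a=26 b=69 d=26 e=26 f=13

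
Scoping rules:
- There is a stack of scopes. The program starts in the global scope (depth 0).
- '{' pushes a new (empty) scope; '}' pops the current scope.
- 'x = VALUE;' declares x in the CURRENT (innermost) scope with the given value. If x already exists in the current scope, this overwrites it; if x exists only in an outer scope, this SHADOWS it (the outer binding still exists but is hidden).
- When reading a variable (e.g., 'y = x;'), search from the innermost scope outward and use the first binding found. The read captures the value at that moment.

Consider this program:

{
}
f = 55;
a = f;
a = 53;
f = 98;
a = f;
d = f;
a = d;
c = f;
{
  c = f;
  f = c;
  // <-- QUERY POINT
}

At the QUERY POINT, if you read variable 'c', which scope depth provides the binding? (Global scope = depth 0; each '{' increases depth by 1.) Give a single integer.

Step 1: enter scope (depth=1)
Step 2: exit scope (depth=0)
Step 3: declare f=55 at depth 0
Step 4: declare a=(read f)=55 at depth 0
Step 5: declare a=53 at depth 0
Step 6: declare f=98 at depth 0
Step 7: declare a=(read f)=98 at depth 0
Step 8: declare d=(read f)=98 at depth 0
Step 9: declare a=(read d)=98 at depth 0
Step 10: declare c=(read f)=98 at depth 0
Step 11: enter scope (depth=1)
Step 12: declare c=(read f)=98 at depth 1
Step 13: declare f=(read c)=98 at depth 1
Visible at query point: a=98 c=98 d=98 f=98

Answer: 1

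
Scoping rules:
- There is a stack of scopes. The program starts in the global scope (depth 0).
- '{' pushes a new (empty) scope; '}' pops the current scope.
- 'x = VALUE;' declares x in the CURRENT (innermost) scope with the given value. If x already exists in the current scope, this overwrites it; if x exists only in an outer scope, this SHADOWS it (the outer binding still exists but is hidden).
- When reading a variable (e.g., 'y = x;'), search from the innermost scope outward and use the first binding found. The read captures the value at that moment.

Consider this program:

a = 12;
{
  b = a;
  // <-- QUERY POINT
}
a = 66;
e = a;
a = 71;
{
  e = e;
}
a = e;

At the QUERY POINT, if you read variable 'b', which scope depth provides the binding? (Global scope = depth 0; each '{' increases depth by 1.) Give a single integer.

Step 1: declare a=12 at depth 0
Step 2: enter scope (depth=1)
Step 3: declare b=(read a)=12 at depth 1
Visible at query point: a=12 b=12

Answer: 1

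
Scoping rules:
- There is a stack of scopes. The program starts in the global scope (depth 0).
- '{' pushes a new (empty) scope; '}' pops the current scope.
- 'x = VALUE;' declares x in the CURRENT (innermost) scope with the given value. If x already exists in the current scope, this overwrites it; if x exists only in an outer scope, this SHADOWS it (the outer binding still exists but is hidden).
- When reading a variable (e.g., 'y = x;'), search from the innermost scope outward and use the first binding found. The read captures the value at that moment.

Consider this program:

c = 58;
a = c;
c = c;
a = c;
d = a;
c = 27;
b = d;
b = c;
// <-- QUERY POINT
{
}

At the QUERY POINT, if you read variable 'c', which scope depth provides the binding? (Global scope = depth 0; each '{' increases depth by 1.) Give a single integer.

Answer: 0

Derivation:
Step 1: declare c=58 at depth 0
Step 2: declare a=(read c)=58 at depth 0
Step 3: declare c=(read c)=58 at depth 0
Step 4: declare a=(read c)=58 at depth 0
Step 5: declare d=(read a)=58 at depth 0
Step 6: declare c=27 at depth 0
Step 7: declare b=(read d)=58 at depth 0
Step 8: declare b=(read c)=27 at depth 0
Visible at query point: a=58 b=27 c=27 d=58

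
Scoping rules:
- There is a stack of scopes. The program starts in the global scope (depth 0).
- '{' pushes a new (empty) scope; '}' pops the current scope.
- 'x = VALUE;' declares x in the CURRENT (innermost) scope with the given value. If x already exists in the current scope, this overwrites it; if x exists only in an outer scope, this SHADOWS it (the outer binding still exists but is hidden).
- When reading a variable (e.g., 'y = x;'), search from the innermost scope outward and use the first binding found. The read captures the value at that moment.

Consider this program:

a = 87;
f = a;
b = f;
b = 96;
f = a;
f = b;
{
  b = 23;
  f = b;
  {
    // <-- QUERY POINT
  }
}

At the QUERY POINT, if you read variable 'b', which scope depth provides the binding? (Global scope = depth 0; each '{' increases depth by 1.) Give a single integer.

Step 1: declare a=87 at depth 0
Step 2: declare f=(read a)=87 at depth 0
Step 3: declare b=(read f)=87 at depth 0
Step 4: declare b=96 at depth 0
Step 5: declare f=(read a)=87 at depth 0
Step 6: declare f=(read b)=96 at depth 0
Step 7: enter scope (depth=1)
Step 8: declare b=23 at depth 1
Step 9: declare f=(read b)=23 at depth 1
Step 10: enter scope (depth=2)
Visible at query point: a=87 b=23 f=23

Answer: 1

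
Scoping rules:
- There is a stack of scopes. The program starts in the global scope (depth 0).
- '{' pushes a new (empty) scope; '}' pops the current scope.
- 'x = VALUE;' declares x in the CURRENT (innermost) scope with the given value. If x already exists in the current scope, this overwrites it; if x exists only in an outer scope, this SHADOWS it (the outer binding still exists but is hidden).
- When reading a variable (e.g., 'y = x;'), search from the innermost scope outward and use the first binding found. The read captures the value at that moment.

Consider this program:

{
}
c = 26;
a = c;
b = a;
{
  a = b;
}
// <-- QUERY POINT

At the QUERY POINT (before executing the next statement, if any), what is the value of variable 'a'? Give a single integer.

Step 1: enter scope (depth=1)
Step 2: exit scope (depth=0)
Step 3: declare c=26 at depth 0
Step 4: declare a=(read c)=26 at depth 0
Step 5: declare b=(read a)=26 at depth 0
Step 6: enter scope (depth=1)
Step 7: declare a=(read b)=26 at depth 1
Step 8: exit scope (depth=0)
Visible at query point: a=26 b=26 c=26

Answer: 26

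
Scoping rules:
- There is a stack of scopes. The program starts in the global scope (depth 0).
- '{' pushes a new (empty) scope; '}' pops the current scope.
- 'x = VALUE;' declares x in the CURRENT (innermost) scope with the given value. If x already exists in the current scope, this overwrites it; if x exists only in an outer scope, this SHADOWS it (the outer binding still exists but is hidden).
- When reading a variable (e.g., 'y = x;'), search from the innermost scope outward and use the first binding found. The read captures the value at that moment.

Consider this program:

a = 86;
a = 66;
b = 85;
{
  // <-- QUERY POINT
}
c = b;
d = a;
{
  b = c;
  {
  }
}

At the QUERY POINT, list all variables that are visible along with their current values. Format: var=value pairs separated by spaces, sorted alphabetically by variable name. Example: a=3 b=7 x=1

Step 1: declare a=86 at depth 0
Step 2: declare a=66 at depth 0
Step 3: declare b=85 at depth 0
Step 4: enter scope (depth=1)
Visible at query point: a=66 b=85

Answer: a=66 b=85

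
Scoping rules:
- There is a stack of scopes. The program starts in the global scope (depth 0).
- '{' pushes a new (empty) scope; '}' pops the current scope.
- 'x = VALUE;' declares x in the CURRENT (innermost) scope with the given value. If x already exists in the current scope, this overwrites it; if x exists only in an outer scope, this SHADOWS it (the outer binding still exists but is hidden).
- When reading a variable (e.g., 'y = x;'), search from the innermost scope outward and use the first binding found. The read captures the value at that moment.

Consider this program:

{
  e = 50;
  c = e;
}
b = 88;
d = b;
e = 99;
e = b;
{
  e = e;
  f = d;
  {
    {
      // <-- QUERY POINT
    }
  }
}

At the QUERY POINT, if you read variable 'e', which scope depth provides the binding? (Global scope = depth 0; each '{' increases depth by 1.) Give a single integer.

Answer: 1

Derivation:
Step 1: enter scope (depth=1)
Step 2: declare e=50 at depth 1
Step 3: declare c=(read e)=50 at depth 1
Step 4: exit scope (depth=0)
Step 5: declare b=88 at depth 0
Step 6: declare d=(read b)=88 at depth 0
Step 7: declare e=99 at depth 0
Step 8: declare e=(read b)=88 at depth 0
Step 9: enter scope (depth=1)
Step 10: declare e=(read e)=88 at depth 1
Step 11: declare f=(read d)=88 at depth 1
Step 12: enter scope (depth=2)
Step 13: enter scope (depth=3)
Visible at query point: b=88 d=88 e=88 f=88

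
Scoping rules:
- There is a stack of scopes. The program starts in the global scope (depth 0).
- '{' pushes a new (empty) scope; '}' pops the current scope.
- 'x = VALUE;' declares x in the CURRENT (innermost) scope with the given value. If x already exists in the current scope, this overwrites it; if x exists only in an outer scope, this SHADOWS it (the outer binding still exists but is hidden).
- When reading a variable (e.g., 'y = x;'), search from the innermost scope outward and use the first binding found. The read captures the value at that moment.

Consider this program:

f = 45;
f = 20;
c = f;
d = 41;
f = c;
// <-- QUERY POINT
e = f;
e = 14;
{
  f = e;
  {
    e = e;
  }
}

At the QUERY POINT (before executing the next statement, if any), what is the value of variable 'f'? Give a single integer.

Answer: 20

Derivation:
Step 1: declare f=45 at depth 0
Step 2: declare f=20 at depth 0
Step 3: declare c=(read f)=20 at depth 0
Step 4: declare d=41 at depth 0
Step 5: declare f=(read c)=20 at depth 0
Visible at query point: c=20 d=41 f=20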